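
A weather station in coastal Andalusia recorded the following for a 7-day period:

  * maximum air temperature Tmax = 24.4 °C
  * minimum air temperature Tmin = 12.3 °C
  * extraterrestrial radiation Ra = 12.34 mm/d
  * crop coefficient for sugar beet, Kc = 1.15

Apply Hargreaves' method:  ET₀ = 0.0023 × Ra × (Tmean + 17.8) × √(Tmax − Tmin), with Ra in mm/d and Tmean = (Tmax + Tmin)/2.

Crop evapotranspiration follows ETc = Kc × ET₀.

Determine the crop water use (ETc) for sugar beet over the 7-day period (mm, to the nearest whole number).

Tmean = (24.4 + 12.3)/2 = 18.35 °C
ET₀ = 0.0023 × 12.34 × (18.35 + 17.8) × √12.1 = 0.0023 × 12.34 × 36.15 × 3.4785 = 3.5690 mm/d
ETc = Kc × ET₀ = 1.15 × 3.5690 = 4.1044 mm/d
Over 7 days: 4.1044 × 7 = 28.731 mm

29 mm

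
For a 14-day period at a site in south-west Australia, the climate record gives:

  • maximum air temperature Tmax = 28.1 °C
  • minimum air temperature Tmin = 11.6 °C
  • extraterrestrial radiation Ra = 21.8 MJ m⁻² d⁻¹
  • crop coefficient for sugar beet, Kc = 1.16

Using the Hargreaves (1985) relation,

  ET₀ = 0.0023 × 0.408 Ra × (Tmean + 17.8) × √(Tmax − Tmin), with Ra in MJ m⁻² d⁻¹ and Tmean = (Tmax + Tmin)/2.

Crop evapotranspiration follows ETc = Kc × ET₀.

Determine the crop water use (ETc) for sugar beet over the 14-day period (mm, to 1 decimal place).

50.8 mm

Tmean = (28.1 + 11.6)/2 = 19.85 °C
0.408 Ra = 0.408 × 21.8 = 8.8944 mm/d equivalent
ET₀ = 0.0023 × 8.8944 × (19.85 + 17.8) × √16.5 = 0.0023 × 8.8944 × 37.65 × 4.0620 = 3.1286 mm/d
ETc = Kc × ET₀ = 1.16 × 3.1286 = 3.6292 mm/d
Over 14 days: 3.6292 × 14 = 50.809 mm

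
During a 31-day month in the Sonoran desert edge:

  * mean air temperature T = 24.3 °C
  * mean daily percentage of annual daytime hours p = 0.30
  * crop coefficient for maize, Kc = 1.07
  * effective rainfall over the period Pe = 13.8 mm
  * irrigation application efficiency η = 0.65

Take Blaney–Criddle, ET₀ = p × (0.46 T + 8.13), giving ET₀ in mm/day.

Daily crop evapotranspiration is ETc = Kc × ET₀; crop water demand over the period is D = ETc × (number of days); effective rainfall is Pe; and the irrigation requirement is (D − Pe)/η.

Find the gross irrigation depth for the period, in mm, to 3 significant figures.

274 mm

ET₀ = 0.30 × (0.46 × 24.3 + 8.13) = 0.30 × 19.308 = 5.7924 mm/d
ETc = Kc × ET₀ = 1.07 × 5.7924 = 6.1979 mm/d
Crop demand D = ETc × 31 d = 6.1979 × 31 = 192.135 mm
D − Pe = 192.135 − 13.8 = 178.335 mm
Gross irrigation = 178.335 / 0.65 = 274.362 mm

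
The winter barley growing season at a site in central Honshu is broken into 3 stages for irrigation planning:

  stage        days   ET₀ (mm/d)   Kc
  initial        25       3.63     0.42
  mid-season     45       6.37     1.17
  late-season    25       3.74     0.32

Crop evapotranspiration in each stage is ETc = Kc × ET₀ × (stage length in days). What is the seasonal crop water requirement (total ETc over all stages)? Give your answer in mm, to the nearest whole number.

initial: 0.42 × 3.63 × 25 = 38.12 mm
mid-season: 1.17 × 6.37 × 45 = 335.38 mm
late-season: 0.32 × 3.74 × 25 = 29.92 mm
Seasonal total = 403.42 mm

403 mm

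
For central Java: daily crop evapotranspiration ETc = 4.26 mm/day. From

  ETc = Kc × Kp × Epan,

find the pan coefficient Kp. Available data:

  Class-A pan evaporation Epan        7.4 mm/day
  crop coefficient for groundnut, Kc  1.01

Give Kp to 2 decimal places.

0.57

ETc = Kc × Kp × Epan  ⇒  Kp = ETc / (Kc × Epan)
Kp = 4.26 / (1.01 × 7.4) = 4.26 / 7.474 = 0.5700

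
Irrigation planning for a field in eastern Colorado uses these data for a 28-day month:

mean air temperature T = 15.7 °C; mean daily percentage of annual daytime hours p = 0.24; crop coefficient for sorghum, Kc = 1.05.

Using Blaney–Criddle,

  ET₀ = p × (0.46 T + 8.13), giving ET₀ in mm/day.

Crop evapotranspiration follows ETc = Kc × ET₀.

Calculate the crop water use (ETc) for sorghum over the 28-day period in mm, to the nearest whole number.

ET₀ = 0.24 × (0.46 × 15.7 + 8.13) = 0.24 × 15.352 = 3.6845 mm/d
ETc = Kc × ET₀ = 1.05 × 3.6845 = 3.8687 mm/d
Over 28 days: 3.8687 × 28 = 108.324 mm

108 mm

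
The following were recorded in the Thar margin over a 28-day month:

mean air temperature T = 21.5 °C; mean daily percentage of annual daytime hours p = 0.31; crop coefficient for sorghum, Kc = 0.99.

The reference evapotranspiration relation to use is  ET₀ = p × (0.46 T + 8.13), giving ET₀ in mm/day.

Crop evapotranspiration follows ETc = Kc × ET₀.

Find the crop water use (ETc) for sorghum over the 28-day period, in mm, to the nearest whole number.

155 mm

ET₀ = 0.31 × (0.46 × 21.5 + 8.13) = 0.31 × 18.020 = 5.5862 mm/d
ETc = Kc × ET₀ = 0.99 × 5.5862 = 5.5303 mm/d
Over 28 days: 5.5303 × 28 = 154.848 mm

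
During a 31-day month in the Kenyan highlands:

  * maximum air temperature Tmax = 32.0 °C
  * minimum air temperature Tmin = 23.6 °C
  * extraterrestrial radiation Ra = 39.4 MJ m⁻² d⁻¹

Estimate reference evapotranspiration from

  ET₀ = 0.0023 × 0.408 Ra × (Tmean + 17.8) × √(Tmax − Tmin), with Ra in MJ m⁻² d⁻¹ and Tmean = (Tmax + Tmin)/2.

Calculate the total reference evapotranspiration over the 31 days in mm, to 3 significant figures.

Tmean = (32.0 + 23.6)/2 = 27.80 °C
0.408 Ra = 0.408 × 39.4 = 16.0752 mm/d equivalent
ET₀ = 0.0023 × 16.0752 × (27.80 + 17.8) × √8.4 = 0.0023 × 16.0752 × 45.60 × 2.8983 = 4.8864 mm/d
Over 31 days: 4.8864 × 31 = 151.478 mm

151 mm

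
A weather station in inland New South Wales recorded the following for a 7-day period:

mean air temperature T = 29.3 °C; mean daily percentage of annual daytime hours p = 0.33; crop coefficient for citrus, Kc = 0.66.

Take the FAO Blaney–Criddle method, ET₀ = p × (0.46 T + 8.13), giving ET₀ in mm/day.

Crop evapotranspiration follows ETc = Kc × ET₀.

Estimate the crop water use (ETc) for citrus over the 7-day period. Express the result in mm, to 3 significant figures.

ET₀ = 0.33 × (0.46 × 29.3 + 8.13) = 0.33 × 21.608 = 7.1306 mm/d
ETc = Kc × ET₀ = 0.66 × 7.1306 = 4.7062 mm/d
Over 7 days: 4.7062 × 7 = 32.943 mm

32.9 mm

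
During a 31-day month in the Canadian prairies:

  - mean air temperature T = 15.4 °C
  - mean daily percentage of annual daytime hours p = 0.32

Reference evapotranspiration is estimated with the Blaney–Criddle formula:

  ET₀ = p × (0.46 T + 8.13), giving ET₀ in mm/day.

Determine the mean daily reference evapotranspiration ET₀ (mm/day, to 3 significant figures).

4.87 mm/day

ET₀ = 0.32 × (0.46 × 15.4 + 8.13) = 0.32 × 15.214 = 4.8685 mm/d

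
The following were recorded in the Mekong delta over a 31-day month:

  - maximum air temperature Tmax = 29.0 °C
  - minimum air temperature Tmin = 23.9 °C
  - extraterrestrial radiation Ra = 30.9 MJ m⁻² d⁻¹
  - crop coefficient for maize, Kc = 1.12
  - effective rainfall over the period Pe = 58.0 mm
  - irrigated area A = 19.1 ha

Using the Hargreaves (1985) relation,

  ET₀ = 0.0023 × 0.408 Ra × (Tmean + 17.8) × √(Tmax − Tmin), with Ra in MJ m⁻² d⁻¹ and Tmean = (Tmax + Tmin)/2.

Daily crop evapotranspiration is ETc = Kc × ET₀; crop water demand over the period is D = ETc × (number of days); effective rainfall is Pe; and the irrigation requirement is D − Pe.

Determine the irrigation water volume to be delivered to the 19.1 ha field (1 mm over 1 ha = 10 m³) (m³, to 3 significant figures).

8140 m³

Tmean = (29.0 + 23.9)/2 = 26.45 °C
0.408 Ra = 0.408 × 30.9 = 12.6072 mm/d equivalent
ET₀ = 0.0023 × 12.6072 × (26.45 + 17.8) × √5.1 = 0.0023 × 12.6072 × 44.25 × 2.2583 = 2.8976 mm/d
ETc = Kc × ET₀ = 1.12 × 2.8976 = 3.2453 mm/d
Crop demand D = ETc × 31 d = 3.2453 × 31 = 100.604 mm
D − Pe = 100.604 − 58.0 = 42.604 mm
Volume = 42.604 mm × 19.1 ha × 10 = 8137.4 m³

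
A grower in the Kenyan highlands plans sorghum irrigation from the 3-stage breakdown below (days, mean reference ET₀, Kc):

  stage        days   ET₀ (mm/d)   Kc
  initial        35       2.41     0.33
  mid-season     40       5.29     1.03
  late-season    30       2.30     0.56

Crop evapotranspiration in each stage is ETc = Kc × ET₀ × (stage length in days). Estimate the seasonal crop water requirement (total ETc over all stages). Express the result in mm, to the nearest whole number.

initial: 0.33 × 2.41 × 35 = 27.84 mm
mid-season: 1.03 × 5.29 × 40 = 217.95 mm
late-season: 0.56 × 2.30 × 30 = 38.64 mm
Seasonal total = 284.43 mm

284 mm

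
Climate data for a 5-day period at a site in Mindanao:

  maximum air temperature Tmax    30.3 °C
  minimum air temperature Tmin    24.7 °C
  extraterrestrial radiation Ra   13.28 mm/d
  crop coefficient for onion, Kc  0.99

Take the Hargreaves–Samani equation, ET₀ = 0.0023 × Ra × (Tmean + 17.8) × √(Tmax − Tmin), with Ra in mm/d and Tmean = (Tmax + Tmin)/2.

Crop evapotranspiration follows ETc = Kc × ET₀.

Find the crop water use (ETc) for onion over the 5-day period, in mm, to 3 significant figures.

Tmean = (30.3 + 24.7)/2 = 27.50 °C
ET₀ = 0.0023 × 13.28 × (27.50 + 17.8) × √5.6 = 0.0023 × 13.28 × 45.30 × 2.3664 = 3.2743 mm/d
ETc = Kc × ET₀ = 0.99 × 3.2743 = 3.2416 mm/d
Over 5 days: 3.2416 × 5 = 16.208 mm

16.2 mm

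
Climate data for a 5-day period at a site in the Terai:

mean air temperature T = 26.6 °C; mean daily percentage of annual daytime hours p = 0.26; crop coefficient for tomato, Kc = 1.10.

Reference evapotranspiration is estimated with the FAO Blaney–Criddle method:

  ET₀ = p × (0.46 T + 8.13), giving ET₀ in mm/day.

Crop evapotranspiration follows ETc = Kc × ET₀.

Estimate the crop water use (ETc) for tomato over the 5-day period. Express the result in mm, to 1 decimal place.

ET₀ = 0.26 × (0.46 × 26.6 + 8.13) = 0.26 × 20.366 = 5.2952 mm/d
ETc = Kc × ET₀ = 1.10 × 5.2952 = 5.8247 mm/d
Over 5 days: 5.8247 × 5 = 29.124 mm

29.1 mm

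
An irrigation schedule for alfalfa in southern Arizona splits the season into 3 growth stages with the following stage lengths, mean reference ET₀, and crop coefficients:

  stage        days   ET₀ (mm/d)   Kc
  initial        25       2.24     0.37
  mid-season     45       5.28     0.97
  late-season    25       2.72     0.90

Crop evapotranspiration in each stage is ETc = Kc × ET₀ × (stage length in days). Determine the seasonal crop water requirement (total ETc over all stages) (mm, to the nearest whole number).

312 mm

initial: 0.37 × 2.24 × 25 = 20.72 mm
mid-season: 0.97 × 5.28 × 45 = 230.47 mm
late-season: 0.90 × 2.72 × 25 = 61.20 mm
Seasonal total = 312.39 mm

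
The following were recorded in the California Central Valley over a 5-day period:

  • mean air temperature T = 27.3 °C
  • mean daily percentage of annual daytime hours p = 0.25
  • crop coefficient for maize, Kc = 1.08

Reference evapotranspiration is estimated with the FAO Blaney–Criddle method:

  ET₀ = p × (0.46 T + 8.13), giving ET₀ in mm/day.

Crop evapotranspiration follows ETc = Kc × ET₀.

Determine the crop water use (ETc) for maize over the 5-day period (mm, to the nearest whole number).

28 mm

ET₀ = 0.25 × (0.46 × 27.3 + 8.13) = 0.25 × 20.688 = 5.1720 mm/d
ETc = Kc × ET₀ = 1.08 × 5.1720 = 5.5858 mm/d
Over 5 days: 5.5858 × 5 = 27.929 mm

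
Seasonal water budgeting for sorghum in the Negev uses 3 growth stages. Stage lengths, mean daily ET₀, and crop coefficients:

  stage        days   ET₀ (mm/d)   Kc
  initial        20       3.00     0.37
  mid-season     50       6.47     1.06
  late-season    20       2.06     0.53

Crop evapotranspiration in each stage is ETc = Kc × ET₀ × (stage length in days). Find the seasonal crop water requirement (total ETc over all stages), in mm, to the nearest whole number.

initial: 0.37 × 3.00 × 20 = 22.20 mm
mid-season: 1.06 × 6.47 × 50 = 342.91 mm
late-season: 0.53 × 2.06 × 20 = 21.84 mm
Seasonal total = 386.95 mm

387 mm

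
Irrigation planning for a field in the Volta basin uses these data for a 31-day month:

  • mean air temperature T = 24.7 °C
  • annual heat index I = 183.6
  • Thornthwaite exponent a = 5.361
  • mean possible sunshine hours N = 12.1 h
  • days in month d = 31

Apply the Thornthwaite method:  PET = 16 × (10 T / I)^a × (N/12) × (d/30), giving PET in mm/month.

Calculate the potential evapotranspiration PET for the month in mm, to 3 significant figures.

81.8 mm

10T/I = 10 × 24.7 / 183.6 = 1.3453
(10T/I)^a = 1.3453^5.361 = 4.9046
Uncorrected PET = 16 × 4.9046 = 78.474 mm
Correction = (N/12)(d/30) = (12.1/12)(31/30) = 1.0419
PET = 78.474 × 1.0419 = 81.762 mm/month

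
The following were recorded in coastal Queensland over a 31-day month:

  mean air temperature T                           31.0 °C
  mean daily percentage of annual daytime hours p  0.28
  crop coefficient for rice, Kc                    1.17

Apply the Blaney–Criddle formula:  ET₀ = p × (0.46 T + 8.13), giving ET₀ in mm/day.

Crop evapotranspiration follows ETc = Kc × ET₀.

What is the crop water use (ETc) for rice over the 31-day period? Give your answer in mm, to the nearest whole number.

227 mm

ET₀ = 0.28 × (0.46 × 31.0 + 8.13) = 0.28 × 22.390 = 6.2692 mm/d
ETc = Kc × ET₀ = 1.17 × 6.2692 = 7.3350 mm/d
Over 31 days: 7.3350 × 31 = 227.385 mm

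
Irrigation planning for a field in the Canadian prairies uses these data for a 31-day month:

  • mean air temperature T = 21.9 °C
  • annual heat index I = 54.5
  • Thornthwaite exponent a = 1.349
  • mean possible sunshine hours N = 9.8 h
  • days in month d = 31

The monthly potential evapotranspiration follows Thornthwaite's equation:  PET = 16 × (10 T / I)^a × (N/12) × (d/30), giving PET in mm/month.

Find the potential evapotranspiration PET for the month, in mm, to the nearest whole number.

88 mm

10T/I = 10 × 21.9 / 54.5 = 4.0183
(10T/I)^a = 4.0183^1.349 = 6.5291
Uncorrected PET = 16 × 6.5291 = 104.466 mm
Correction = (N/12)(d/30) = (9.8/12)(31/30) = 0.8439
PET = 104.466 × 0.8439 = 88.159 mm/month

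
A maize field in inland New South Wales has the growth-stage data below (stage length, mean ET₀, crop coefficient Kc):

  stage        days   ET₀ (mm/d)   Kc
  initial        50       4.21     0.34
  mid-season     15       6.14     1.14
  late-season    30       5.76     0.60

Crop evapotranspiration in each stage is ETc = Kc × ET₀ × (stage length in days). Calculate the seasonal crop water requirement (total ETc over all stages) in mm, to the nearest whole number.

initial: 0.34 × 4.21 × 50 = 71.57 mm
mid-season: 1.14 × 6.14 × 15 = 104.99 mm
late-season: 0.60 × 5.76 × 30 = 103.68 mm
Seasonal total = 280.24 mm

280 mm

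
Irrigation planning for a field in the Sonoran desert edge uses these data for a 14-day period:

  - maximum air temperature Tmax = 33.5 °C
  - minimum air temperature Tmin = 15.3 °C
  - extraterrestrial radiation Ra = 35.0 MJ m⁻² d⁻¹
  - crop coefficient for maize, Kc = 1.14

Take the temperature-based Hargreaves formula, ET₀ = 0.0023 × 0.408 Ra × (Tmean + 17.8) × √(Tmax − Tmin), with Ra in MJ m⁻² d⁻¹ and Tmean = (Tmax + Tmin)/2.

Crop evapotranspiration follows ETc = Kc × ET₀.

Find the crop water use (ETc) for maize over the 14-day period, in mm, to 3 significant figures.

Tmean = (33.5 + 15.3)/2 = 24.40 °C
0.408 Ra = 0.408 × 35.0 = 14.2800 mm/d equivalent
ET₀ = 0.0023 × 14.2800 × (24.40 + 17.8) × √18.2 = 0.0023 × 14.2800 × 42.20 × 4.2661 = 5.9129 mm/d
ETc = Kc × ET₀ = 1.14 × 5.9129 = 6.7407 mm/d
Over 14 days: 6.7407 × 14 = 94.370 mm

94.4 mm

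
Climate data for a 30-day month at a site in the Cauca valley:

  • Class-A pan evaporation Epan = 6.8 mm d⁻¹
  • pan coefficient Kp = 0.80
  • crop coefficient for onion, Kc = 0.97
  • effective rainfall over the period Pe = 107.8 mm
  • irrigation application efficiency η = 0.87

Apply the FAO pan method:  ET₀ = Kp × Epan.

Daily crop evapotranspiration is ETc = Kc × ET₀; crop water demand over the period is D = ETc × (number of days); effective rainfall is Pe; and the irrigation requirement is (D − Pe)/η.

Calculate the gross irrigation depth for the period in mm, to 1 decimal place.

58.1 mm

ET₀ = 0.80 × 6.8 = 5.4400 mm/d
ETc = Kc × ET₀ = 0.97 × 5.4400 = 5.2768 mm/d
Crop demand D = ETc × 30 d = 5.2768 × 30 = 158.304 mm
D − Pe = 158.304 − 107.8 = 50.504 mm
Gross irrigation = 50.504 / 0.87 = 58.051 mm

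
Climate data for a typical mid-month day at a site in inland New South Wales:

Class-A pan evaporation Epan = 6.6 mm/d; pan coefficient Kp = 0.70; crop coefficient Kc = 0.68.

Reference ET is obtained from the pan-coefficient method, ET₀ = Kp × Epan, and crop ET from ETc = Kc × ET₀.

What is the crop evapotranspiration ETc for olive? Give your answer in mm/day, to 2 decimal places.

ET₀ = 0.70 × 6.6 = 4.6200 mm/d
ETc = Kc × ET₀ = 0.68 × 4.6200 = 3.1416 mm/d

3.14 mm/day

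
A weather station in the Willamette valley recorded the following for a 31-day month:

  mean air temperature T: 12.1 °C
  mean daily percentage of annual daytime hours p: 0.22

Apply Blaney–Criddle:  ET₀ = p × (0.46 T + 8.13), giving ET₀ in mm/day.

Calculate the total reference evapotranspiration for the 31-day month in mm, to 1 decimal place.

ET₀ = 0.22 × (0.46 × 12.1 + 8.13) = 0.22 × 13.696 = 3.0131 mm/d
Monthly total = 3.0131 × 31 = 93.406 mm

93.4 mm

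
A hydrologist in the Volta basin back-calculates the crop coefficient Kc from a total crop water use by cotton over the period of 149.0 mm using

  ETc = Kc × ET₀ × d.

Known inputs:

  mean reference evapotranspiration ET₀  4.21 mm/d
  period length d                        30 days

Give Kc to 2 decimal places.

ETc = Kc × ET₀ × d  ⇒  Kc = ETc / (ET₀ × d)
Kc = 149.0 / (4.21 × 30) = 149.0 / 126.30 = 1.1797

1.18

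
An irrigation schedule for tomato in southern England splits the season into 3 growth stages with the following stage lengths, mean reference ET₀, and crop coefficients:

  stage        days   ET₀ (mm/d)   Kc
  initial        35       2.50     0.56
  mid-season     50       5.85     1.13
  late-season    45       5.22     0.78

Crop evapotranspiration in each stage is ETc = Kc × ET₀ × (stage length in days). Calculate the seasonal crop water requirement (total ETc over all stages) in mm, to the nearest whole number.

initial: 0.56 × 2.50 × 35 = 49.00 mm
mid-season: 1.13 × 5.85 × 50 = 330.53 mm
late-season: 0.78 × 5.22 × 45 = 183.22 mm
Seasonal total = 562.75 mm

563 mm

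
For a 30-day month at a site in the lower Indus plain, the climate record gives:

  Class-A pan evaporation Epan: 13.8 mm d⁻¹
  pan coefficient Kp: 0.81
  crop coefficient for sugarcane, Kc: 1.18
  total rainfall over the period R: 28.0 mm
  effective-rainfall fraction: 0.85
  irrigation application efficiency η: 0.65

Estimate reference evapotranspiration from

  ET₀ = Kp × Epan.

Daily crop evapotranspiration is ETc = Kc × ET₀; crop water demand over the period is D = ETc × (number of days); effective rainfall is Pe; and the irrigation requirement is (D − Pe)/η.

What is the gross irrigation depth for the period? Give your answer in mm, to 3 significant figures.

ET₀ = 0.81 × 13.8 = 11.1780 mm/d
ETc = Kc × ET₀ = 1.18 × 11.1780 = 13.1900 mm/d
Crop demand D = ETc × 30 d = 13.1900 × 30 = 395.700 mm
Pe = 0.85 × 28.0 = 23.800 mm
D − Pe = 395.700 − 23.800 = 371.900 mm
Gross irrigation = 371.900 / 0.65 = 572.154 mm

572 mm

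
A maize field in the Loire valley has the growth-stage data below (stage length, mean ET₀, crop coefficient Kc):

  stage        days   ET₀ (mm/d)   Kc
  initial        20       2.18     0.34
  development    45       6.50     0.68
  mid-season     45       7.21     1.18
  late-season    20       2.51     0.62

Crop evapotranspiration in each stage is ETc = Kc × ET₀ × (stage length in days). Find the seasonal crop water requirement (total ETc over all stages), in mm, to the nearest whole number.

initial: 0.34 × 2.18 × 20 = 14.82 mm
development: 0.68 × 6.50 × 45 = 198.90 mm
mid-season: 1.18 × 7.21 × 45 = 382.85 mm
late-season: 0.62 × 2.51 × 20 = 31.12 mm
Seasonal total = 627.69 mm

628 mm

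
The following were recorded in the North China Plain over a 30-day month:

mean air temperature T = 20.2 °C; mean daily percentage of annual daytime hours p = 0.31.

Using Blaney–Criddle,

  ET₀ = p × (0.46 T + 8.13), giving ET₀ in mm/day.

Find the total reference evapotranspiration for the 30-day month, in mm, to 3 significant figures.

162 mm

ET₀ = 0.31 × (0.46 × 20.2 + 8.13) = 0.31 × 17.422 = 5.4008 mm/d
Monthly total = 5.4008 × 30 = 162.024 mm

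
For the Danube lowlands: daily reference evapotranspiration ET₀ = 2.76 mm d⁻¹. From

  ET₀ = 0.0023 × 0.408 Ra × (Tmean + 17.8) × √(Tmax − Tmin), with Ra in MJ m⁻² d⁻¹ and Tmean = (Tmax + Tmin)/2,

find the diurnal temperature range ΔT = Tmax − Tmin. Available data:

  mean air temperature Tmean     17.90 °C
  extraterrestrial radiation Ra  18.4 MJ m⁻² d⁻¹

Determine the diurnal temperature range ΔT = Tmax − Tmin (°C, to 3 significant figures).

20.0 °C

√ΔT = ET₀ / [0.0023 × 0.408 × Ra × (Tmean+17.8)] = 2.76 / (0.0023 × 7.5072 × 35.70) = 4.4775
ΔT = 4.4775² = 20.048 °C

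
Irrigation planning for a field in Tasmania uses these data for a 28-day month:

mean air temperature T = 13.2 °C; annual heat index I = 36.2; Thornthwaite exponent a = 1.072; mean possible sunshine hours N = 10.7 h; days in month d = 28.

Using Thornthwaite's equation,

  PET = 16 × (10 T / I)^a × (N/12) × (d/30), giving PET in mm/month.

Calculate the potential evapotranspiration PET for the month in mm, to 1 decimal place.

53.3 mm

10T/I = 10 × 13.2 / 36.2 = 3.6464
(10T/I)^a = 3.6464^1.072 = 4.0024
Uncorrected PET = 16 × 4.0024 = 64.038 mm
Correction = (N/12)(d/30) = (10.7/12)(28/30) = 0.8322
PET = 64.038 × 0.8322 = 53.292 mm/month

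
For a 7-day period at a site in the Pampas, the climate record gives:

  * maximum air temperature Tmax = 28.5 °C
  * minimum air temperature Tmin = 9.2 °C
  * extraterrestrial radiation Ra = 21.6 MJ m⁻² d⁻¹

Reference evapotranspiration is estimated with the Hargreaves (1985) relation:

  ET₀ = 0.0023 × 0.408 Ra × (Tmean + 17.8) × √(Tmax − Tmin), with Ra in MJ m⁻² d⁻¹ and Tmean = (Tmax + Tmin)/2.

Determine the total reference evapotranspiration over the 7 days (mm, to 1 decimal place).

22.8 mm

Tmean = (28.5 + 9.2)/2 = 18.85 °C
0.408 Ra = 0.408 × 21.6 = 8.8128 mm/d equivalent
ET₀ = 0.0023 × 8.8128 × (18.85 + 17.8) × √19.3 = 0.0023 × 8.8128 × 36.65 × 4.3932 = 3.2636 mm/d
Over 7 days: 3.2636 × 7 = 22.845 mm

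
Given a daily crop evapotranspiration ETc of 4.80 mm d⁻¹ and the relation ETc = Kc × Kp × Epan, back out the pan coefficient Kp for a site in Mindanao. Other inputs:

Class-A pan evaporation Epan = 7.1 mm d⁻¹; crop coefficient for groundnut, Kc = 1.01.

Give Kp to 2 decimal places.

0.67

ETc = Kc × Kp × Epan  ⇒  Kp = ETc / (Kc × Epan)
Kp = 4.80 / (1.01 × 7.1) = 4.80 / 7.171 = 0.6694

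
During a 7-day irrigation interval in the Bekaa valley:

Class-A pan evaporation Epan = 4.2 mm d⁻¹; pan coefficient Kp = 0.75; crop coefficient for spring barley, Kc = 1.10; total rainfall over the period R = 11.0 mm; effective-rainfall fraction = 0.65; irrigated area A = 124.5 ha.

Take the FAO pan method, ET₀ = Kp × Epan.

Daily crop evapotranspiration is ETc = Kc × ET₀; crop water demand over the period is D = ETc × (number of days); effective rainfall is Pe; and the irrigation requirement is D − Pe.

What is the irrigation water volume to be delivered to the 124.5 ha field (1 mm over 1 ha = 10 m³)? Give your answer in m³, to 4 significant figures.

21300 m³

ET₀ = 0.75 × 4.2 = 3.1500 mm/d
ETc = Kc × ET₀ = 1.10 × 3.1500 = 3.4650 mm/d
Crop demand D = ETc × 7 d = 3.4650 × 7 = 24.255 mm
Pe = 0.65 × 11.0 = 7.150 mm
D − Pe = 24.255 − 7.150 = 17.105 mm
Volume = 17.105 mm × 124.5 ha × 10 = 21295.7 m³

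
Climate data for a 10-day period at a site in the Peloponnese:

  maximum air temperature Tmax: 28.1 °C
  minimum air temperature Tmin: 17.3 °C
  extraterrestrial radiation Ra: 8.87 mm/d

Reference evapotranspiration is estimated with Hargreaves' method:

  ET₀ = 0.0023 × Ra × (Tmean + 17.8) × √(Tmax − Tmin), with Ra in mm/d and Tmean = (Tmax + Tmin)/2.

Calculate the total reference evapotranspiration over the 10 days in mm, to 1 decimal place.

27.2 mm

Tmean = (28.1 + 17.3)/2 = 22.70 °C
ET₀ = 0.0023 × 8.87 × (22.70 + 17.8) × √10.8 = 0.0023 × 8.87 × 40.50 × 3.2863 = 2.7153 mm/d
Over 10 days: 2.7153 × 10 = 27.153 mm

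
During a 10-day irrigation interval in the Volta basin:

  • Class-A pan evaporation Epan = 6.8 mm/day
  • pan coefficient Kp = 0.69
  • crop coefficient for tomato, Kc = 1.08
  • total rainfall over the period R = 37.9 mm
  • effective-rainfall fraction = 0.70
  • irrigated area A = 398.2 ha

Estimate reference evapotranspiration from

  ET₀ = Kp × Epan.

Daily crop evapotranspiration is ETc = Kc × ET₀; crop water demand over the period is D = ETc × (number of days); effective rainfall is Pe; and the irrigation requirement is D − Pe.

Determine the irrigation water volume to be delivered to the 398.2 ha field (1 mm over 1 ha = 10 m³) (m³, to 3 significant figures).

96100 m³

ET₀ = 0.69 × 6.8 = 4.6920 mm/d
ETc = Kc × ET₀ = 1.08 × 4.6920 = 5.0674 mm/d
Crop demand D = ETc × 10 d = 5.0674 × 10 = 50.674 mm
Pe = 0.70 × 37.9 = 26.530 mm
D − Pe = 50.674 − 26.530 = 24.144 mm
Volume = 24.144 mm × 398.2 ha × 10 = 96141.4 m³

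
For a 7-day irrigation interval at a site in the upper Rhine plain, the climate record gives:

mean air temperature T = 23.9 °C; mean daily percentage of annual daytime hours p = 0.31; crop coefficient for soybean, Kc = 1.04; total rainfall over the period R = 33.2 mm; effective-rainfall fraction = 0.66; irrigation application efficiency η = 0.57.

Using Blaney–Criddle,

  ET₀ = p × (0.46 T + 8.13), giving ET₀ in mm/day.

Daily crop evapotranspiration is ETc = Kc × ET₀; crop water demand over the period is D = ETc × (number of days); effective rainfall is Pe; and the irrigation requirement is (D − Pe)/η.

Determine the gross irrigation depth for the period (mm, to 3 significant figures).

ET₀ = 0.31 × (0.46 × 23.9 + 8.13) = 0.31 × 19.124 = 5.9284 mm/d
ETc = Kc × ET₀ = 1.04 × 5.9284 = 6.1655 mm/d
Crop demand D = ETc × 7 d = 6.1655 × 7 = 43.159 mm
Pe = 0.66 × 33.2 = 21.912 mm
D − Pe = 43.159 − 21.912 = 21.247 mm
Gross irrigation = 21.247 / 0.57 = 37.275 mm

37.3 mm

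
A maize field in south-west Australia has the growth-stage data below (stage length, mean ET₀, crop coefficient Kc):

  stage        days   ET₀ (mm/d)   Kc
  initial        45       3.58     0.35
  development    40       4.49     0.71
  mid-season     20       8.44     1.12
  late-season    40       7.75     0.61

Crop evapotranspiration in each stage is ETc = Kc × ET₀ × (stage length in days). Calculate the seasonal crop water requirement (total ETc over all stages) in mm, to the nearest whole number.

initial: 0.35 × 3.58 × 45 = 56.39 mm
development: 0.71 × 4.49 × 40 = 127.52 mm
mid-season: 1.12 × 8.44 × 20 = 189.06 mm
late-season: 0.61 × 7.75 × 40 = 189.10 mm
Seasonal total = 562.07 mm

562 mm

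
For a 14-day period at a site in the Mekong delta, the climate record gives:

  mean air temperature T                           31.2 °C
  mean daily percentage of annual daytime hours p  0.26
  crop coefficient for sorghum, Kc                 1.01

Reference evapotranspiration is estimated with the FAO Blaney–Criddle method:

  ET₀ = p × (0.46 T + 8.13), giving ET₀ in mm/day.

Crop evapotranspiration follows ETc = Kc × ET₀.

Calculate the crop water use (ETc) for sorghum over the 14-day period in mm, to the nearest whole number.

83 mm

ET₀ = 0.26 × (0.46 × 31.2 + 8.13) = 0.26 × 22.482 = 5.8453 mm/d
ETc = Kc × ET₀ = 1.01 × 5.8453 = 5.9038 mm/d
Over 14 days: 5.9038 × 14 = 82.653 mm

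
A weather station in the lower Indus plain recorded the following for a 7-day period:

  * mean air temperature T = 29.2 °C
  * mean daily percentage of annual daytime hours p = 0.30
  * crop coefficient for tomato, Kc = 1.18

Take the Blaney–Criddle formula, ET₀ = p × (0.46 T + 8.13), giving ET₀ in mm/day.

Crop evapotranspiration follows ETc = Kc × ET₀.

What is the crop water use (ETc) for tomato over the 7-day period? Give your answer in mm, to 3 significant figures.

53.4 mm

ET₀ = 0.30 × (0.46 × 29.2 + 8.13) = 0.30 × 21.562 = 6.4686 mm/d
ETc = Kc × ET₀ = 1.18 × 6.4686 = 7.6329 mm/d
Over 7 days: 7.6329 × 7 = 53.430 mm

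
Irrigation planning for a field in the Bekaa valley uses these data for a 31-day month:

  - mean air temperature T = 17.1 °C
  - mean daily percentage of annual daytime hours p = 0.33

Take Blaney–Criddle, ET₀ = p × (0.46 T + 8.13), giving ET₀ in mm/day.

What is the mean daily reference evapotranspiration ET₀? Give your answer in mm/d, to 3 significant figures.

5.28 mm/d

ET₀ = 0.33 × (0.46 × 17.1 + 8.13) = 0.33 × 15.996 = 5.2787 mm/d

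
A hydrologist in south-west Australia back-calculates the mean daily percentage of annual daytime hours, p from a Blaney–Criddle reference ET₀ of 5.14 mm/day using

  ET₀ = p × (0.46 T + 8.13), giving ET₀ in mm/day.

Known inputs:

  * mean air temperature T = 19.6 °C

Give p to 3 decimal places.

0.300

p = ET₀ / (0.46 T + 8.13) = 5.14 / (0.46 × 19.6 + 8.13) = 5.14 / 17.146 = 0.2998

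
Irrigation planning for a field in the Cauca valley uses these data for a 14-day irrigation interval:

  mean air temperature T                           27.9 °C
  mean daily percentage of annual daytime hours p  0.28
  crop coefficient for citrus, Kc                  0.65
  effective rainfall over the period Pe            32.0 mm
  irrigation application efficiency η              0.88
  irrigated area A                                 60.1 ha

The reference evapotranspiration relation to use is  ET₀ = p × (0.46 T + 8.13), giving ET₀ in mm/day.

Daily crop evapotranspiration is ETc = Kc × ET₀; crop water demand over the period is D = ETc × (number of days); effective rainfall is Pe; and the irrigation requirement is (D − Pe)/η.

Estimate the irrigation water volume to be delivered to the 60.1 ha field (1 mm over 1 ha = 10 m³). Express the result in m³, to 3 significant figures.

14600 m³

ET₀ = 0.28 × (0.46 × 27.9 + 8.13) = 0.28 × 20.964 = 5.8699 mm/d
ETc = Kc × ET₀ = 0.65 × 5.8699 = 3.8154 mm/d
Crop demand D = ETc × 14 d = 3.8154 × 14 = 53.416 mm
D − Pe = 53.416 − 32.0 = 21.416 mm
Gross irrigation = 21.416 / 0.88 = 24.336 mm
Volume = 24.336 mm × 60.1 ha × 10 = 14625.9 m³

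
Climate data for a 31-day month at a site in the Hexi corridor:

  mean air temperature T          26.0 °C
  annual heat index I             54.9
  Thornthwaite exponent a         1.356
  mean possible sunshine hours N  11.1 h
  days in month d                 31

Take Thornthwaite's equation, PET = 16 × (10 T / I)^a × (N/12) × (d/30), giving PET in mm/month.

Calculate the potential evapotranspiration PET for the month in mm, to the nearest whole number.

126 mm

10T/I = 10 × 26.0 / 54.9 = 4.7359
(10T/I)^a = 4.7359^1.356 = 8.2385
Uncorrected PET = 16 × 8.2385 = 131.816 mm
Correction = (N/12)(d/30) = (11.1/12)(31/30) = 0.9558
PET = 131.816 × 0.9558 = 125.990 mm/month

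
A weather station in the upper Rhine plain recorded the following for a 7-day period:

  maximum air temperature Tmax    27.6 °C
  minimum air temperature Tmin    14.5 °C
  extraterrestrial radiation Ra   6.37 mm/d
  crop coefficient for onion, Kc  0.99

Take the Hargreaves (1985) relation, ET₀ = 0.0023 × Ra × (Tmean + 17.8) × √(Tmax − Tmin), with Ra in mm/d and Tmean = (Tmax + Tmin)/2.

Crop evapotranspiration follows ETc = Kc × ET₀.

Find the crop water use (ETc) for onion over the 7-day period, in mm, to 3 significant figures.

Tmean = (27.6 + 14.5)/2 = 21.05 °C
ET₀ = 0.0023 × 6.37 × (21.05 + 17.8) × √13.1 = 0.0023 × 6.37 × 38.85 × 3.6194 = 2.0601 mm/d
ETc = Kc × ET₀ = 0.99 × 2.0601 = 2.0395 mm/d
Over 7 days: 2.0395 × 7 = 14.277 mm

14.3 mm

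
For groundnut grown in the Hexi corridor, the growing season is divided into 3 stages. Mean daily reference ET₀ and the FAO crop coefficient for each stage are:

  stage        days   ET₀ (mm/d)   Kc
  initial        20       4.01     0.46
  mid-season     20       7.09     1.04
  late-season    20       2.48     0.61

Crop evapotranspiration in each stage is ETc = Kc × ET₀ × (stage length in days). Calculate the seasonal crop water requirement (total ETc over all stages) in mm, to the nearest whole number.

initial: 0.46 × 4.01 × 20 = 36.89 mm
mid-season: 1.04 × 7.09 × 20 = 147.47 mm
late-season: 0.61 × 2.48 × 20 = 30.26 mm
Seasonal total = 214.62 mm

215 mm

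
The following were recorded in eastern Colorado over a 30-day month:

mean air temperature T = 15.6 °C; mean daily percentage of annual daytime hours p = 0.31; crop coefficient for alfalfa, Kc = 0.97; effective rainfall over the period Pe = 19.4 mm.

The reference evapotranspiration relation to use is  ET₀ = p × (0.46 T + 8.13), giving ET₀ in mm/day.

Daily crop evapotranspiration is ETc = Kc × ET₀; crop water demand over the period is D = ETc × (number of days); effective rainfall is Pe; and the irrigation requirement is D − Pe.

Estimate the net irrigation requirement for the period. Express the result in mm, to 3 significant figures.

119 mm

ET₀ = 0.31 × (0.46 × 15.6 + 8.13) = 0.31 × 15.306 = 4.7449 mm/d
ETc = Kc × ET₀ = 0.97 × 4.7449 = 4.6026 mm/d
Crop demand D = ETc × 30 d = 4.6026 × 30 = 138.078 mm
D − Pe = 138.078 − 19.4 = 118.678 mm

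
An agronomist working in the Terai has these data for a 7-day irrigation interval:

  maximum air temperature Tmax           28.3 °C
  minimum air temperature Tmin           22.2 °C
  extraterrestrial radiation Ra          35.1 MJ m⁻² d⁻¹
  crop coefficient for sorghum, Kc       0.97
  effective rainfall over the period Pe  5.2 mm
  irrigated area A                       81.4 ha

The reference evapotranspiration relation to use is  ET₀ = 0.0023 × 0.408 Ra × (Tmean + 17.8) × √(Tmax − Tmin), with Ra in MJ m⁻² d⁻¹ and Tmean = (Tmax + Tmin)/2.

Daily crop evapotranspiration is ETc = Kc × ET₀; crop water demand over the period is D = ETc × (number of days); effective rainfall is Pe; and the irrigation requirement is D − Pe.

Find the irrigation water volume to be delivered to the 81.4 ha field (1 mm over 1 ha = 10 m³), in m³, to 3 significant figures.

15100 m³

Tmean = (28.3 + 22.2)/2 = 25.25 °C
0.408 Ra = 0.408 × 35.1 = 14.3208 mm/d equivalent
ET₀ = 0.0023 × 14.3208 × (25.25 + 17.8) × √6.1 = 0.0023 × 14.3208 × 43.05 × 2.4698 = 3.5021 mm/d
ETc = Kc × ET₀ = 0.97 × 3.5021 = 3.3970 mm/d
Crop demand D = ETc × 7 d = 3.3970 × 7 = 23.779 mm
D − Pe = 23.779 − 5.2 = 18.579 mm
Volume = 18.579 mm × 81.4 ha × 10 = 15123.3 m³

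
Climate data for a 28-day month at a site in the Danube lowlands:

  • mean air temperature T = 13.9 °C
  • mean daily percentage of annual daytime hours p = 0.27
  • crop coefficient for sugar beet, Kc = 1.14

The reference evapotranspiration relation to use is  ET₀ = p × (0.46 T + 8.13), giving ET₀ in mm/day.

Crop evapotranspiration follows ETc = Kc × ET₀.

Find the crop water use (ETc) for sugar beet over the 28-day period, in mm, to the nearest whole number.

125 mm

ET₀ = 0.27 × (0.46 × 13.9 + 8.13) = 0.27 × 14.524 = 3.9215 mm/d
ETc = Kc × ET₀ = 1.14 × 3.9215 = 4.4705 mm/d
Over 28 days: 4.4705 × 28 = 125.174 mm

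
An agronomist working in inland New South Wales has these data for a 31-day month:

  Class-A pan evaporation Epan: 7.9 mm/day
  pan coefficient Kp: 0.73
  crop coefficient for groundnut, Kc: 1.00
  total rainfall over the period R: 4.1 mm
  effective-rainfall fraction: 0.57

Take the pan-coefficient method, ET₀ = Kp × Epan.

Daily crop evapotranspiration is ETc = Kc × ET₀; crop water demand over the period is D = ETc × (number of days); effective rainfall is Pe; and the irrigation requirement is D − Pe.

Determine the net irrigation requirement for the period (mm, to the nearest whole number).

ET₀ = 0.73 × 7.9 = 5.7670 mm/d
ETc = Kc × ET₀ = 1.00 × 5.7670 = 5.7670 mm/d
Crop demand D = ETc × 31 d = 5.7670 × 31 = 178.777 mm
Pe = 0.57 × 4.1 = 2.337 mm
D − Pe = 178.777 − 2.337 = 176.440 mm

176 mm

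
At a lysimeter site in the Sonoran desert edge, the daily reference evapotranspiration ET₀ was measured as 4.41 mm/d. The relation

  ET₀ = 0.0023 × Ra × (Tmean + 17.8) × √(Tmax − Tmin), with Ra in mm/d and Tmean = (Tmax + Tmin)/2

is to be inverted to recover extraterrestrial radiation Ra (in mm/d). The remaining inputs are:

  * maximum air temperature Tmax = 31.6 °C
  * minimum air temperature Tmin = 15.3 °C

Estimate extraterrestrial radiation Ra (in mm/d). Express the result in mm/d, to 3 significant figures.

11.5 mm/d

Tmean = 23.45 °C; √ΔT = 4.0373
Ra = ET₀ / [0.0023 × (Tmean+17.8) × √ΔT] = 4.41 / (0.0023 × 41.25 × 4.0373) = 11.513 mm/d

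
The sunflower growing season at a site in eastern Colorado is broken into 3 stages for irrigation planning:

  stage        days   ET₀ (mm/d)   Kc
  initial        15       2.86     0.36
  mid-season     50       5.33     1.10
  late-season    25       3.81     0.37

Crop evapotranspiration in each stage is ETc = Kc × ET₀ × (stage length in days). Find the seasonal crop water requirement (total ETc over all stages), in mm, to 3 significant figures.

initial: 0.36 × 2.86 × 15 = 15.44 mm
mid-season: 1.10 × 5.33 × 50 = 293.15 mm
late-season: 0.37 × 3.81 × 25 = 35.24 mm
Seasonal total = 343.83 mm

344 mm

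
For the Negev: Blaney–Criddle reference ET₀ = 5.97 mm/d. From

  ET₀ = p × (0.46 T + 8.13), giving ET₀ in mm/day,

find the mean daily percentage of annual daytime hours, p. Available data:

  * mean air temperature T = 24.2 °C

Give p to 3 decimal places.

p = ET₀ / (0.46 T + 8.13) = 5.97 / (0.46 × 24.2 + 8.13) = 5.97 / 19.262 = 0.3099

0.310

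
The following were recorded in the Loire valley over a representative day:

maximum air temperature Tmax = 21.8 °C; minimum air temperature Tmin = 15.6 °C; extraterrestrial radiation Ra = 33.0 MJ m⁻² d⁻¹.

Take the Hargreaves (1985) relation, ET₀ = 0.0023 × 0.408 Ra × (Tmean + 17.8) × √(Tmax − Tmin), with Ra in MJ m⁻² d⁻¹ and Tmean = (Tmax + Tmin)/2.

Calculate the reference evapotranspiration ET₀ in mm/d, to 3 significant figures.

Tmean = (21.8 + 15.6)/2 = 18.70 °C
0.408 Ra = 0.408 × 33.0 = 13.4640 mm/d equivalent
ET₀ = 0.0023 × 13.4640 × (18.70 + 17.8) × √6.2 = 0.0023 × 13.4640 × 36.50 × 2.4900 = 2.8145 mm/d

2.81 mm/d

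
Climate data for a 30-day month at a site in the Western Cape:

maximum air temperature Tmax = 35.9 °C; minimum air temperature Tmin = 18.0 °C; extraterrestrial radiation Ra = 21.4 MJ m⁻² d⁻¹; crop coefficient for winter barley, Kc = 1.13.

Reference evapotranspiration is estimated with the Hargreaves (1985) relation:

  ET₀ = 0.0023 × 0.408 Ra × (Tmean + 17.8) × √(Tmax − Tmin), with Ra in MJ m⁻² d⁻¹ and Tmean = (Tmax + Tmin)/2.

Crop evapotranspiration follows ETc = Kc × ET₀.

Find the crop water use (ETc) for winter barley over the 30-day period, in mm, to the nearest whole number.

Tmean = (35.9 + 18.0)/2 = 26.95 °C
0.408 Ra = 0.408 × 21.4 = 8.7312 mm/d equivalent
ET₀ = 0.0023 × 8.7312 × (26.95 + 17.8) × √17.9 = 0.0023 × 8.7312 × 44.75 × 4.2308 = 3.8020 mm/d
ETc = Kc × ET₀ = 1.13 × 3.8020 = 4.2963 mm/d
Over 30 days: 4.2963 × 30 = 128.889 mm

129 mm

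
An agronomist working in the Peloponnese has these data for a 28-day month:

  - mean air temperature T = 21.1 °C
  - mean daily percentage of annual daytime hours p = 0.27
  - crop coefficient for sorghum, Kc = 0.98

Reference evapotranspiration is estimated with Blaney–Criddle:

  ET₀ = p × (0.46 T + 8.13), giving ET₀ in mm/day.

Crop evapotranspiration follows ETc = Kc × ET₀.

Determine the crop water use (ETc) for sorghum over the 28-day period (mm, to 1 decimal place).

132.1 mm

ET₀ = 0.27 × (0.46 × 21.1 + 8.13) = 0.27 × 17.836 = 4.8157 mm/d
ETc = Kc × ET₀ = 0.98 × 4.8157 = 4.7194 mm/d
Over 28 days: 4.7194 × 28 = 132.143 mm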